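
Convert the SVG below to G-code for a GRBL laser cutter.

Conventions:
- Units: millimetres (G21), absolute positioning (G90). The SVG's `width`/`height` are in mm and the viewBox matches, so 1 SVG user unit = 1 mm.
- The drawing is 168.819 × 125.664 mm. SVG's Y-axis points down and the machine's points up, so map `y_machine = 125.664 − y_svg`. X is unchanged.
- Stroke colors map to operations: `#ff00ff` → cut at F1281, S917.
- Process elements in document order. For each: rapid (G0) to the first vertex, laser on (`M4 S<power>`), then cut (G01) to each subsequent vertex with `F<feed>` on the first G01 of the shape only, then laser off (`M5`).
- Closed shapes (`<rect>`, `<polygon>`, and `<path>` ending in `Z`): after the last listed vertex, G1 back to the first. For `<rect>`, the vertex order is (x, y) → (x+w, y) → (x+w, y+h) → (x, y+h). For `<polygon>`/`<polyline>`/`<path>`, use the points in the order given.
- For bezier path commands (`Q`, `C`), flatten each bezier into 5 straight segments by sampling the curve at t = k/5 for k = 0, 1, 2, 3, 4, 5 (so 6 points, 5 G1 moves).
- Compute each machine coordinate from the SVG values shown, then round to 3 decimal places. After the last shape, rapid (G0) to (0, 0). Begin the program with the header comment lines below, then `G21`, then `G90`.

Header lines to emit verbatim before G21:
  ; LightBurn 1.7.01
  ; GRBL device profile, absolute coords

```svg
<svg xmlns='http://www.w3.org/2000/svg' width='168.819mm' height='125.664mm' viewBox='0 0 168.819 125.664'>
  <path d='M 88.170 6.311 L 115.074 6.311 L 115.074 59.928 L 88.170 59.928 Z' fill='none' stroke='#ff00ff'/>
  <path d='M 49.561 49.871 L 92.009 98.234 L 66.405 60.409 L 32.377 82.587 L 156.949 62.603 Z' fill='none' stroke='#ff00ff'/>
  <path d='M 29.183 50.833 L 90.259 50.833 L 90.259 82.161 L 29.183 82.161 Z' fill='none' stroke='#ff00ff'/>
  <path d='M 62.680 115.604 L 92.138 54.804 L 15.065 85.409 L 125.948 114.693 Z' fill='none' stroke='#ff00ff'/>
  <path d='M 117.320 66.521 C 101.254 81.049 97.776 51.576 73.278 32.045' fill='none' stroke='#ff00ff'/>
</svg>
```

viewBox `0 0 168.819 125.664` with mm width/height → 1 unit = 1 mm. Flip: y_m = 125.664 − y_svg.

**Shape 1** — `<path>` rectangle, stroke `#ff00ff` → cut (S917, F1281). Machine vertices: (88.170,119.353) → (115.074,119.353) → (115.074,65.736) → (88.170,65.736) → (88.170,119.353). Closed: final G1 returns to the first vertex.

**Shape 2** — `<path>` closed polygon, stroke `#ff00ff` → cut (S917, F1281). Machine vertices: (49.561,75.793) → (92.009,27.430) → (66.405,65.255) → (32.377,43.077) → (156.949,63.061) → (49.561,75.793). Closed: final G1 returns to the first vertex.

**Shape 3** — `<path>` rectangle, stroke `#ff00ff` → cut (S917, F1281). Machine vertices: (29.183,74.831) → (90.259,74.831) → (90.259,43.503) → (29.183,43.503) → (29.183,74.831). Closed: final G1 returns to the first vertex.

**Shape 4** — `<path>` closed polygon, stroke `#ff00ff` → cut (S917, F1281). Machine vertices: (62.680,10.060) → (92.138,70.860) → (15.065,40.255) → (125.948,10.971) → (62.680,10.060). Closed: final G1 returns to the first vertex.

**Shape 5** — `<path>` cubic bezier, stroke `#ff00ff` → cut (S917, F1281). Control points (SVG): P0=(117.320,66.521), P1=(101.254,81.049), P2=(97.776,51.576), P3=(73.278,32.045); sampled at t=k/5. Machine vertices: (117.320,59.143) → (108.922,55.275) → (101.932,59.378) → (94.737,68.862) → (85.723,81.139) → (73.278,93.619). Open path.

; LightBurn 1.7.01
; GRBL device profile, absolute coords
G21
G90
G0 X88.170 Y119.353
M4 S917
G01 X115.074 Y119.353 F1281
G01 X115.074 Y65.736
G01 X88.170 Y65.736
G01 X88.170 Y119.353
M5
G0 X49.561 Y75.793
M4 S917
G01 X92.009 Y27.430 F1281
G01 X66.405 Y65.255
G01 X32.377 Y43.077
G01 X156.949 Y63.061
G01 X49.561 Y75.793
M5
G0 X29.183 Y74.831
M4 S917
G01 X90.259 Y74.831 F1281
G01 X90.259 Y43.503
G01 X29.183 Y43.503
G01 X29.183 Y74.831
M5
G0 X62.680 Y10.060
M4 S917
G01 X92.138 Y70.860 F1281
G01 X15.065 Y40.255
G01 X125.948 Y10.971
G01 X62.680 Y10.060
M5
G0 X117.320 Y59.143
M4 S917
G01 X108.922 Y55.275 F1281
G01 X101.932 Y59.378
G01 X94.737 Y68.862
G01 X85.723 Y81.139
G01 X73.278 Y93.619
M5
G0 X0.000 Y0.000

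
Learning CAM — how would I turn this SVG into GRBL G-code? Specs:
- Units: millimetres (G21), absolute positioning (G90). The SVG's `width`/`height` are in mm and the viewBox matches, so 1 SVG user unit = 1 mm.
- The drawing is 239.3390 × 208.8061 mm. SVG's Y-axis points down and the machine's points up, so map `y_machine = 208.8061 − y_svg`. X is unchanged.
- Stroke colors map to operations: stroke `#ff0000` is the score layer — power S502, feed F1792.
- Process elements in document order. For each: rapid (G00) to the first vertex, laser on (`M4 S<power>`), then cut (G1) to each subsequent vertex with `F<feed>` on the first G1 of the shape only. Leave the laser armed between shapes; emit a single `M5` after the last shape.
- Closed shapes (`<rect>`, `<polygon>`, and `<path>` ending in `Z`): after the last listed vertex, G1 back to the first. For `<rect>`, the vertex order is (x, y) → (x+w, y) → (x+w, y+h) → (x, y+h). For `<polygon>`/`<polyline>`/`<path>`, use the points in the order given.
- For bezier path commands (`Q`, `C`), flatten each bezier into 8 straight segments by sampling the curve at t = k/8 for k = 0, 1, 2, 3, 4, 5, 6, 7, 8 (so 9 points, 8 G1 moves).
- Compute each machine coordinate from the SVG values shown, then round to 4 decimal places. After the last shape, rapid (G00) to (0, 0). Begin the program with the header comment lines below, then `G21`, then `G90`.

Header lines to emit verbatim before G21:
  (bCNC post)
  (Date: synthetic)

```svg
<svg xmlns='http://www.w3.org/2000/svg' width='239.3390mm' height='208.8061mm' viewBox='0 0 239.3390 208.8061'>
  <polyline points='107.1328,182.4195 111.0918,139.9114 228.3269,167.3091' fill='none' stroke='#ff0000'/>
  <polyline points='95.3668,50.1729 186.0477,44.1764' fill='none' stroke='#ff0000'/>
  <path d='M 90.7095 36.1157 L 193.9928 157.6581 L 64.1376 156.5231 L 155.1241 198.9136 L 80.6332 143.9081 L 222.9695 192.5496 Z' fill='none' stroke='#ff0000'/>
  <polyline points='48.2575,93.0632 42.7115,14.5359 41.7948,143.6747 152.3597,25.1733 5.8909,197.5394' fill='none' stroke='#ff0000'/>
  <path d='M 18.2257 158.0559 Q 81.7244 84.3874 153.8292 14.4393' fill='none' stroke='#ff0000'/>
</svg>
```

(bCNC post)
(Date: synthetic)
G21
G90
G00 X107.1328 Y26.3866
M4 S502
G1 X111.0918 Y68.8947 F1792
G1 X228.3269 Y41.4970
G00 X95.3668 Y158.6332
M4 S502
G1 X186.0477 Y164.6297 F1792
G00 X90.7095 Y172.6904
M4 S502
G1 X193.9928 Y51.1480 F1792
G1 X64.1376 Y52.2830
G1 X155.1241 Y9.8925
G1 X80.6332 Y64.8980
G1 X222.9695 Y16.2565
G1 X90.7095 Y172.6904
G00 X48.2575 Y115.7429
M4 S502
G1 X42.7115 Y194.2702 F1792
G1 X41.7948 Y65.1314
G1 X152.3597 Y183.6328
G1 X5.8909 Y11.2667
G00 X18.2257 Y50.7502
M4 S502
G1 X34.2348 Y69.1092 F1792
G1 X50.5129 Y87.3519
G1 X67.0600 Y105.4784
G1 X83.8759 Y123.4886
G1 X100.9608 Y141.3825
G1 X118.3147 Y159.1602
G1 X135.9375 Y176.8216
G1 X153.8292 Y194.3668
M5
G00 X0.0000 Y0.0000

1 u = 1 mm; y_m = 208.8061 − y.

[1] `<polyline>` open polyline, #ff0000→score S502 F1792: (107.1328,26.3866) → (111.0918,68.8947) → (228.3269,41.4970)

[2] `<polyline>` line segment, #ff0000→score S502 F1792: (95.3668,158.6332) → (186.0477,164.6297)

[3] `<path>` closed polygon, #ff0000→score S502 F1792: (90.7095,172.6904) → (193.9928,51.1480) → (64.1376,52.2830) → (155.1241,9.8925) → (80.6332,64.8980) → (222.9695,16.2565) → (90.7095,172.6904) (closed)

[4] `<polyline>` open polyline, #ff0000→score S502 F1792: (48.2575,115.7429) → (42.7115,194.2702) → (41.7948,65.1314) → (152.3597,183.6328) → (5.8909,11.2667)

[5] `<path>` quadratic bezier, #ff0000→score S502 F1792: (18.2257,50.7502) → (34.2348,69.1092) → (50.5129,87.3519) → (67.0600,105.4784) → (83.8759,123.4886) → (100.9608,141.3825) → (118.3147,159.1602) → (135.9375,176.8216) → (153.8292,194.3668)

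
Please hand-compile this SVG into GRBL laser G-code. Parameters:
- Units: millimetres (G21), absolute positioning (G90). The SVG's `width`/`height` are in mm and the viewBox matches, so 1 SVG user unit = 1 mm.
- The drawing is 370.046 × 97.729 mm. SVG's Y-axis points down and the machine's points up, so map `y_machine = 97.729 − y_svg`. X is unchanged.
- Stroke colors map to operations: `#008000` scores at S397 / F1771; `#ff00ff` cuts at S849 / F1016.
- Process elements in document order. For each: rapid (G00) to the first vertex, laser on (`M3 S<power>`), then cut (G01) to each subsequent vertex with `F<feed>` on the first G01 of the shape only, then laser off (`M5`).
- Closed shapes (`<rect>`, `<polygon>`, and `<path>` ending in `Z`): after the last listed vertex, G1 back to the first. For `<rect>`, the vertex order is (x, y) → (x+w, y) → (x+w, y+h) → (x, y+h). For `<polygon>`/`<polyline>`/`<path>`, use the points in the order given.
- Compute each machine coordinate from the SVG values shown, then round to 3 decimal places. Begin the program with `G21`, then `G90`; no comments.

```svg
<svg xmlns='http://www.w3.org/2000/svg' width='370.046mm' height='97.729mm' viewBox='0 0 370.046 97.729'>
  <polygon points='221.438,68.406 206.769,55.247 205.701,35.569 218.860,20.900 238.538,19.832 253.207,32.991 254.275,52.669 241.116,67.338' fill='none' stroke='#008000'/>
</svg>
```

viewBox `0 0 370.046 97.729` with mm width/height → 1 unit = 1 mm. Flip: y_m = 97.729 − y_svg.

**Shape 1** — `<polygon>` regular polygon, stroke `#008000` → score (S397, F1771). Machine vertices: (221.438,29.323) → (206.769,42.482) → (205.701,62.160) → (218.860,76.829) → (238.538,77.897) → (253.207,64.738) → (254.275,45.060) → (241.116,30.391) → (221.438,29.323). Closed: final G1 returns to the first vertex.

G21
G90
G00 X221.438 Y29.323
M3 S397
G01 X206.769 Y42.482 F1771
G01 X205.701 Y62.160
G01 X218.860 Y76.829
G01 X238.538 Y77.897
G01 X253.207 Y64.738
G01 X254.275 Y45.060
G01 X241.116 Y30.391
G01 X221.438 Y29.323
M5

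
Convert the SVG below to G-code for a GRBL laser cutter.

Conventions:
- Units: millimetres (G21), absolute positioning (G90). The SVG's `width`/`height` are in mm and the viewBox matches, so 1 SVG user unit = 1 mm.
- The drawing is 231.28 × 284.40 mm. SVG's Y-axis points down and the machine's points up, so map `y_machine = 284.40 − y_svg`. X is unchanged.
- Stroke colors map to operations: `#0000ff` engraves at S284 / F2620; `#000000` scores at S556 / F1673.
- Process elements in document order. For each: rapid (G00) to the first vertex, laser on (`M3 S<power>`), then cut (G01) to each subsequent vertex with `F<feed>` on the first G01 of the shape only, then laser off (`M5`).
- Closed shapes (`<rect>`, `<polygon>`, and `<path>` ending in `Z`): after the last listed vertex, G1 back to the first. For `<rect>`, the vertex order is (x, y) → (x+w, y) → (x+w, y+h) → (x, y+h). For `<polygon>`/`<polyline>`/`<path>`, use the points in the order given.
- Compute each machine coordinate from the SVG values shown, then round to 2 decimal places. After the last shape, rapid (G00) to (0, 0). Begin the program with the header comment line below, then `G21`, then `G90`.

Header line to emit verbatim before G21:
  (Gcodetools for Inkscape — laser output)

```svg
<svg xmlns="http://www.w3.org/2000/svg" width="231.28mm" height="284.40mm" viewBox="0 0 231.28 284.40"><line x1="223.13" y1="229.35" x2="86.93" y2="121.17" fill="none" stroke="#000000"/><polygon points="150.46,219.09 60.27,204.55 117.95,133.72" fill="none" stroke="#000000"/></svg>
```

viewBox `0 0 231.28 284.40` with mm width/height → 1 unit = 1 mm. Flip: y_m = 284.40 − y_svg.

**Shape 1** — `<line>` line segment, stroke `#000000` → score (S556, F1673). Machine vertices: (223.13,55.05) → (86.93,163.23). Open path.

**Shape 2** — `<polygon>` regular polygon, stroke `#000000` → score (S556, F1673). Machine vertices: (150.46,65.31) → (60.27,79.85) → (117.95,150.68) → (150.46,65.31). Closed: final G1 returns to the first vertex.

(Gcodetools for Inkscape — laser output)
G21
G90
G00 X223.13 Y55.05
M3 S556
G01 X86.93 Y163.23 F1673
M5
G00 X150.46 Y65.31
M3 S556
G01 X60.27 Y79.85 F1673
G01 X117.95 Y150.68
G01 X150.46 Y65.31
M5
G00 X0.00 Y0.00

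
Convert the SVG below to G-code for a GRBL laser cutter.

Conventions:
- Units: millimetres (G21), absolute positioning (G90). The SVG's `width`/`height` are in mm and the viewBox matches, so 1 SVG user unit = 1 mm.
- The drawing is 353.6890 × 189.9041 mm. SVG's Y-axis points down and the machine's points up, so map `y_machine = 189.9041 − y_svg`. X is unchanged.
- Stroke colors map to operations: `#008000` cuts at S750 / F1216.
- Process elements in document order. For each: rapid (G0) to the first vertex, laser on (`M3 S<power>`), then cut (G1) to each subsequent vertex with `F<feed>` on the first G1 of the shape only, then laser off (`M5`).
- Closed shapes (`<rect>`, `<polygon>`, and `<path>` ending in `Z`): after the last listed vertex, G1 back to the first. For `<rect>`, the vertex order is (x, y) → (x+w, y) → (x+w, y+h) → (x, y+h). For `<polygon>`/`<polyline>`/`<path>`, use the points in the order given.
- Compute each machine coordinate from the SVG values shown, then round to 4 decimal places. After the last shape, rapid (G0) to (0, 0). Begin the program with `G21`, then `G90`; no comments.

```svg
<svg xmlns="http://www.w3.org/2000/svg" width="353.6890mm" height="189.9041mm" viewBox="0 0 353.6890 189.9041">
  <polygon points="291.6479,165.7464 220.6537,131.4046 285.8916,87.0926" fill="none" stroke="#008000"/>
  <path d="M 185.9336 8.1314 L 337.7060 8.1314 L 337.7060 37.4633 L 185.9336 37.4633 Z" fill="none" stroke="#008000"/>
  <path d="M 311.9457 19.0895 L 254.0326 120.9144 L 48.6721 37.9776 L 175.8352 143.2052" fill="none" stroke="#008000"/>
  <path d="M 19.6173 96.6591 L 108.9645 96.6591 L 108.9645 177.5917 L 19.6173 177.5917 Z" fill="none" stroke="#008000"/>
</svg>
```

G21
G90
G0 X291.6479 Y24.1577
M3 S750
G1 X220.6537 Y58.4995 F1216
G1 X285.8916 Y102.8115
G1 X291.6479 Y24.1577
M5
G0 X185.9336 Y181.7727
M3 S750
G1 X337.7060 Y181.7727 F1216
G1 X337.7060 Y152.4408
G1 X185.9336 Y152.4408
G1 X185.9336 Y181.7727
M5
G0 X311.9457 Y170.8146
M3 S750
G1 X254.0326 Y68.9897 F1216
G1 X48.6721 Y151.9265
G1 X175.8352 Y46.6989
M5
G0 X19.6173 Y93.2450
M3 S750
G1 X108.9645 Y93.2450 F1216
G1 X108.9645 Y12.3124
G1 X19.6173 Y12.3124
G1 X19.6173 Y93.2450
M5
G0 X0.0000 Y0.0000

Since the viewBox matches the mm dimensions, user units are millimetres directly. The only transform is the Y-flip y_m = 189.9041 − y_svg.

Shape 1 is a regular polygon drawn with `<polygon>`. Its stroke #008000 means cut at S750, F1216. After flipping Y the toolpath is (291.6479,24.1577) → (220.6537,58.4995) → (285.8916,102.8115) → (291.6479,24.1577), returning to the start.

Shape 2 is a rectangle drawn with `<path>`. Its stroke #008000 means cut at S750, F1216. After flipping Y the toolpath is (185.9336,181.7727) → (337.7060,181.7727) → (337.7060,152.4408) → (185.9336,152.4408) → (185.9336,181.7727), returning to the start.

Shape 3 is a open polyline drawn with `<path>`. Its stroke #008000 means cut at S750, F1216. After flipping Y the toolpath is (311.9457,170.8146) → (254.0326,68.9897) → (48.6721,151.9265) → (175.8352,46.6989).

Shape 4 is a rectangle drawn with `<path>`. Its stroke #008000 means cut at S750, F1216. After flipping Y the toolpath is (19.6173,93.2450) → (108.9645,93.2450) → (108.9645,12.3124) → (19.6173,12.3124) → (19.6173,93.2450), returning to the start.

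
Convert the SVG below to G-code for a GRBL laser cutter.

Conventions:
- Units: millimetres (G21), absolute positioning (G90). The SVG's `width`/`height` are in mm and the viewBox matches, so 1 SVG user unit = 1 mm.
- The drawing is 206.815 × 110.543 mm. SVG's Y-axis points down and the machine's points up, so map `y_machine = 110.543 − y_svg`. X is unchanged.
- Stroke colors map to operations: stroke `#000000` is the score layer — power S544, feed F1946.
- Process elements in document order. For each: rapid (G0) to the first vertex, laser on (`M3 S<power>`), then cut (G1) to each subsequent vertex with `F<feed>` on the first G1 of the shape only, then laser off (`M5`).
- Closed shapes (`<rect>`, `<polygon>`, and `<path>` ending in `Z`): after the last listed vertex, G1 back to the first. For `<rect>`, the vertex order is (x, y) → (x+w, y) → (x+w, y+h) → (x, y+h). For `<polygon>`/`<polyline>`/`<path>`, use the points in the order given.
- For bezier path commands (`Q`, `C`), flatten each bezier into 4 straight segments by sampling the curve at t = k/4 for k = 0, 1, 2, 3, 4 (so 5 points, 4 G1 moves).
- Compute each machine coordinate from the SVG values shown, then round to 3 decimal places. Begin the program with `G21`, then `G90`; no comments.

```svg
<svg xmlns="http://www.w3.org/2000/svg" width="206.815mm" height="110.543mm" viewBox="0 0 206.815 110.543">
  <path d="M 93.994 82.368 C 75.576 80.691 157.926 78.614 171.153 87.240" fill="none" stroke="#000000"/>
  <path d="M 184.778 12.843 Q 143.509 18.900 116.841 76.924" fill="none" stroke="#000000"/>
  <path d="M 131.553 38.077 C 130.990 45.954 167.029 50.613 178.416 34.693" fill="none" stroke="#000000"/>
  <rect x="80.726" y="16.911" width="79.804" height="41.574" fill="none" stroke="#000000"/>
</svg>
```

G21
G90
G0 X93.994 Y28.175
M3 S544
G1 X96.420 Y29.334 F1946
G1 X120.707 Y29.603
G1 X150.927 Y27.939
G1 X171.153 Y23.303
M5
G0 X184.778 Y97.700
M3 S544
G1 X165.056 Y91.424 F1946
G1 X147.159 Y78.651
G1 X131.088 Y59.383
G1 X116.841 Y33.619
M5
G0 X131.553 Y72.466
M3 S544
G1 X137.037 Y67.433 F1946
G1 X150.503 Y65.234
G1 X166.211 Y67.497
G1 X178.416 Y75.850
M5
G0 X80.726 Y93.632
M3 S544
G1 X160.530 Y93.632 F1946
G1 X160.530 Y52.058
G1 X80.726 Y52.058
G1 X80.726 Y93.632
M5

Since the viewBox matches the mm dimensions, user units are millimetres directly. The only transform is the Y-flip y_m = 110.543 − y_svg.

Shape 1 is a cubic bezier drawn with `<path>`. Its stroke #000000 means score at S544, F1946. After flipping Y the toolpath is (93.994,28.175) → (96.420,29.334) → (120.707,29.603) → (150.927,27.939) → (171.153,23.303).

Shape 2 is a quadratic bezier drawn with `<path>`. Its stroke #000000 means score at S544, F1946. After flipping Y the toolpath is (184.778,97.700) → (165.056,91.424) → (147.159,78.651) → (131.088,59.383) → (116.841,33.619).

Shape 3 is a cubic bezier drawn with `<path>`. Its stroke #000000 means score at S544, F1946. After flipping Y the toolpath is (131.553,72.466) → (137.037,67.433) → (150.503,65.234) → (166.211,67.497) → (178.416,75.850).

Shape 4 is a rectangle drawn with `<rect>`. Its stroke #000000 means score at S544, F1946. After flipping Y the toolpath is (80.726,93.632) → (160.530,93.632) → (160.530,52.058) → (80.726,52.058) → (80.726,93.632), returning to the start.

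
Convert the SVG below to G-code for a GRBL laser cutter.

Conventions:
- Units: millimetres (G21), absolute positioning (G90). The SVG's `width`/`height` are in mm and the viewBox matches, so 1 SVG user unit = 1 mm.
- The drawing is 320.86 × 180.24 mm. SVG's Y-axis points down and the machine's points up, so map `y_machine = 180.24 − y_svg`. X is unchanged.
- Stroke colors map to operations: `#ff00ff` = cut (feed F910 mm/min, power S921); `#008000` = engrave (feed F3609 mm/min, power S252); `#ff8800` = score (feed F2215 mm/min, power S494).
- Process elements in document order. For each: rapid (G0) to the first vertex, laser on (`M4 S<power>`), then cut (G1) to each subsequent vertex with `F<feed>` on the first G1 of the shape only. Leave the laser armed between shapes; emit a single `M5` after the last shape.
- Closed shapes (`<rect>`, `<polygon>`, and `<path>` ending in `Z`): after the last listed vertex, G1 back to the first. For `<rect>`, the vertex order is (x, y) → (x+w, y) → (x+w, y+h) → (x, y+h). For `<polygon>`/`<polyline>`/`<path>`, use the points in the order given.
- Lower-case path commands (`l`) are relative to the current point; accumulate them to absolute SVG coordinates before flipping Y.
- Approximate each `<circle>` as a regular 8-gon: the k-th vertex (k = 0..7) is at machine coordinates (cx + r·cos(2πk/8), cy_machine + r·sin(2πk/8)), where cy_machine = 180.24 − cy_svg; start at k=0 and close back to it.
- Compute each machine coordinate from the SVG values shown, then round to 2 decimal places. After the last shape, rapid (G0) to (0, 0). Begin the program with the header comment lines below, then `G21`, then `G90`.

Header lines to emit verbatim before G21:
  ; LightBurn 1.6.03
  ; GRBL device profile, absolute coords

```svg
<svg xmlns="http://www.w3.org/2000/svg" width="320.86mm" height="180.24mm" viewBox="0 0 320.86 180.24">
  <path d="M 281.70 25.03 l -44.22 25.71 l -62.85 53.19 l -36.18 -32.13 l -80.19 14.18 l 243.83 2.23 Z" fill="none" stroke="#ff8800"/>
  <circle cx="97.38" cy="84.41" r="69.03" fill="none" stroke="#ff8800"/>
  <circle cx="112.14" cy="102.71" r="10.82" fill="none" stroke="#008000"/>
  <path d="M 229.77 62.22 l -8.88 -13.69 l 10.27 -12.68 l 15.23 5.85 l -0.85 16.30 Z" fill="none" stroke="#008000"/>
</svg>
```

1 u = 1 mm; y_m = 180.24 − y.

[1] `<path>` closed polygon, #ff8800→score S494 F2215: (281.70,155.21) → (237.48,129.50) → (174.63,76.31) → (138.45,108.44) → (58.26,94.26) → (302.09,92.03) → (281.70,155.21) (closed)

[2] `<circle>` circle, #ff8800→score S494 F2215: (166.41,95.83) → (146.19,144.64) → (97.38,164.86) → (48.57,144.64) → (28.35,95.83) → (48.57,47.02) → (97.38,26.80) → (146.19,47.02) → (166.41,95.83) (closed)

[3] `<circle>` circle, #008000→engrave S252 F3609: (122.96,77.53) → (119.79,85.18) → (112.14,88.35) → (104.49,85.18) → (101.32,77.53) → (104.49,69.88) → (112.14,66.71) → (119.79,69.88) → (122.96,77.53) (closed)

[4] `<path>` regular polygon, #008000→engrave S252 F3609: (229.77,118.02) → (220.89,131.71) → (231.16,144.39) → (246.39,138.54) → (245.54,122.24) → (229.77,118.02) (closed)

; LightBurn 1.6.03
; GRBL device profile, absolute coords
G21
G90
G0 X281.70 Y155.21
M4 S494
G1 X237.48 Y129.50 F2215
G1 X174.63 Y76.31
G1 X138.45 Y108.44
G1 X58.26 Y94.26
G1 X302.09 Y92.03
G1 X281.70 Y155.21
G0 X166.41 Y95.83
M4 S494
G1 X146.19 Y144.64 F2215
G1 X97.38 Y164.86
G1 X48.57 Y144.64
G1 X28.35 Y95.83
G1 X48.57 Y47.02
G1 X97.38 Y26.80
G1 X146.19 Y47.02
G1 X166.41 Y95.83
G0 X122.96 Y77.53
M4 S252
G1 X119.79 Y85.18 F3609
G1 X112.14 Y88.35
G1 X104.49 Y85.18
G1 X101.32 Y77.53
G1 X104.49 Y69.88
G1 X112.14 Y66.71
G1 X119.79 Y69.88
G1 X122.96 Y77.53
G0 X229.77 Y118.02
M4 S252
G1 X220.89 Y131.71 F3609
G1 X231.16 Y144.39
G1 X246.39 Y138.54
G1 X245.54 Y122.24
G1 X229.77 Y118.02
M5
G0 X0.00 Y0.00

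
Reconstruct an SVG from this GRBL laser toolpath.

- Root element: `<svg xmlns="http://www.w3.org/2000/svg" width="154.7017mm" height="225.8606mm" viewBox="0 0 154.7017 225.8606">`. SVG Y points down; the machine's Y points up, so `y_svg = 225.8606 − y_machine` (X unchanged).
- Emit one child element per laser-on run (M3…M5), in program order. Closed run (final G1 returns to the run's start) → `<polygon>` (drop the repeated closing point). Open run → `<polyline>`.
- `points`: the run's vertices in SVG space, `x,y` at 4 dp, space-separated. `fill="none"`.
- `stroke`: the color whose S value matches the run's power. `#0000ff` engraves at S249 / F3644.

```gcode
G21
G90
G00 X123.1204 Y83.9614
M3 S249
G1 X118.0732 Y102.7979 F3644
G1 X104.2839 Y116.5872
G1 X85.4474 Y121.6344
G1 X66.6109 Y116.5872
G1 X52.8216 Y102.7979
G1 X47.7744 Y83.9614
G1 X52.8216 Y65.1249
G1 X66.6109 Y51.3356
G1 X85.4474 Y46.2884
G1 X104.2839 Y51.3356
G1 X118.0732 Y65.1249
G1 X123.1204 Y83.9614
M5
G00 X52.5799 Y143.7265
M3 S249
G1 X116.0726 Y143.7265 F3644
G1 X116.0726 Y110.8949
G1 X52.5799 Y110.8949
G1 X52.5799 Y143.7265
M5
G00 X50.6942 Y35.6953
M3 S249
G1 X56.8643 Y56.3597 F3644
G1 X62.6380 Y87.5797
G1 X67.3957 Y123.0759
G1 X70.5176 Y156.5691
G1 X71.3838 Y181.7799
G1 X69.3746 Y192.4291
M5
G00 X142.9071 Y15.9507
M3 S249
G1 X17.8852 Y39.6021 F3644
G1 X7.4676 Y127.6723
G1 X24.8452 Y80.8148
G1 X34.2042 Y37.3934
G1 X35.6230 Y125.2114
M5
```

<svg xmlns="http://www.w3.org/2000/svg" width="154.7017mm" height="225.8606mm" viewBox="0 0 154.7017 225.8606">
  <polygon points="123.1204,141.8992 118.0732,123.0627 104.2839,109.2734 85.4474,104.2262 66.6109,109.2734 52.8216,123.0627 47.7744,141.8992 52.8216,160.7357 66.6109,174.5250 85.4474,179.5722 104.2839,174.5250 118.0732,160.7357" fill="none" stroke="#0000ff"/>
  <polygon points="52.5799,82.1341 116.0726,82.1341 116.0726,114.9657 52.5799,114.9657" fill="none" stroke="#0000ff"/>
  <polyline points="50.6942,190.1653 56.8643,169.5009 62.6380,138.2809 67.3957,102.7847 70.5176,69.2915 71.3838,44.0807 69.3746,33.4315" fill="none" stroke="#0000ff"/>
  <polyline points="142.9071,209.9099 17.8852,186.2585 7.4676,98.1883 24.8452,145.0458 34.2042,188.4672 35.6230,100.6492" fill="none" stroke="#0000ff"/>
</svg>

Each laser-on run becomes one SVG element. Flip Y back into SVG space with y_svg = 225.8606 − y_machine. Every run uses S249, so all elements get stroke `#0000ff` (engrave).

Run 1: The run returns to its start, so emit a `<polygon>` with points (Y-flipped): 123.1204,141.8992 118.0732,123.0627 104.2839,109.2734 85.4474,104.2262 66.6109,109.2734 52.8216,123.0627 47.7744,141.8992 52.8216,160.7357 66.6109,174.5250 85.4474,179.5722 104.2839,174.5250 118.0732,160.7357.

Run 2: The run returns to its start, so emit a `<polygon>` with points (Y-flipped): 52.5799,82.1341 116.0726,82.1341 116.0726,114.9657 52.5799,114.9657.

Run 3: The run is open, so emit a `<polyline>` with points (Y-flipped): 50.6942,190.1653 56.8643,169.5009 62.6380,138.2809 67.3957,102.7847 70.5176,69.2915 71.3838,44.0807 69.3746,33.4315.

Run 4: The run is open, so emit a `<polyline>` with points (Y-flipped): 142.9071,209.9099 17.8852,186.2585 7.4676,98.1883 24.8452,145.0458 34.2042,188.4672 35.6230,100.6492.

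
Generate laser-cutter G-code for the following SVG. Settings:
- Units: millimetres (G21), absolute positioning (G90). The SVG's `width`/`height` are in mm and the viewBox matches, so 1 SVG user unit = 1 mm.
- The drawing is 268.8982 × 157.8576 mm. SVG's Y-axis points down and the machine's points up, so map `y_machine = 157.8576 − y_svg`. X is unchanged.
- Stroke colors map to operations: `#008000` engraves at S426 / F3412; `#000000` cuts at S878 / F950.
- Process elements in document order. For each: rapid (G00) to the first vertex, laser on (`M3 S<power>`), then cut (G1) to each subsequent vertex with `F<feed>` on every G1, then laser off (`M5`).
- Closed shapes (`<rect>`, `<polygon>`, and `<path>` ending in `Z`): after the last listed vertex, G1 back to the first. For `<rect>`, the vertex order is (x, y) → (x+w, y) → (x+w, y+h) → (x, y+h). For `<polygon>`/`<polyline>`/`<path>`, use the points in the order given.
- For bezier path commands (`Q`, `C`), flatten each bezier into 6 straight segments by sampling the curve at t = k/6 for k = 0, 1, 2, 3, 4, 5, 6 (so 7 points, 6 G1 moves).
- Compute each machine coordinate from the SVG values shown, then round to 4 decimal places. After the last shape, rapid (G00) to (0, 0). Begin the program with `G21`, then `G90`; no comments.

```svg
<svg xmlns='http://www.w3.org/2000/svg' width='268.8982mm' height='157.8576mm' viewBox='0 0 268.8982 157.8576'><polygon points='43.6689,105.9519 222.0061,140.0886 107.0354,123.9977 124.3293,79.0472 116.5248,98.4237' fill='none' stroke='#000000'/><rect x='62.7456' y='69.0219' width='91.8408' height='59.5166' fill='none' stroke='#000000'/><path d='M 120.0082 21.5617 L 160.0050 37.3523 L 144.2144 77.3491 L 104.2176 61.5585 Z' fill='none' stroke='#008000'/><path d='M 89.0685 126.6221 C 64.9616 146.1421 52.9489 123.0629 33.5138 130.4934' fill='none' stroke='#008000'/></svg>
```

G21
G90
G00 X43.6689 Y51.9057
M3 S878
G1 X222.0061 Y17.7690 F950
G1 X107.0354 Y33.8599 F950
G1 X124.3293 Y78.8104 F950
G1 X116.5248 Y59.4339 F950
G1 X43.6689 Y51.9057 F950
M5
G00 X62.7456 Y88.8357
M3 S878
G1 X154.5864 Y88.8357 F950
G1 X154.5864 Y29.3191 F950
G1 X62.7456 Y29.3191 F950
G1 X62.7456 Y88.8357 F950
M5
G00 X120.0082 Y136.2959
M3 S426
G1 X160.0050 Y120.5053 F3412
G1 X144.2144 Y80.5085 F3412
G1 X104.2176 Y96.2991 F3412
G1 X120.0082 Y136.2959 F3412
M5
G00 X89.0685 Y31.2355
M3 S426
G1 X77.9325 Y24.6870 F3412
G1 X68.2702 Y23.2075 F3412
G1 X59.5392 Y24.7663 F3412
G1 X51.1976 Y27.3325 F3412
G1 X42.7032 Y28.8754 F3412
G1 X33.5138 Y27.3642 F3412
M5
G00 X0.0000 Y0.0000

1 u = 1 mm; y_m = 157.8576 − y.

[1] `<polygon>` closed polygon, #000000→cut S878 F950: (43.6689,51.9057) → (222.0061,17.7690) → (107.0354,33.8599) → (124.3293,78.8104) → (116.5248,59.4339) → (43.6689,51.9057) (closed)

[2] `<rect>` rectangle, #000000→cut S878 F950: (62.7456,88.8357) → (154.5864,88.8357) → (154.5864,29.3191) → (62.7456,29.3191) → (62.7456,88.8357) (closed)

[3] `<path>` regular polygon, #008000→engrave S426 F3412: (120.0082,136.2959) → (160.0050,120.5053) → (144.2144,80.5085) → (104.2176,96.2991) → (120.0082,136.2959) (closed)

[4] `<path>` cubic bezier, #008000→engrave S426 F3412: (89.0685,31.2355) → (77.9325,24.6870) → (68.2702,23.2075) → (59.5392,24.7663) → (51.1976,27.3325) → (42.7032,28.8754) → (33.5138,27.3642)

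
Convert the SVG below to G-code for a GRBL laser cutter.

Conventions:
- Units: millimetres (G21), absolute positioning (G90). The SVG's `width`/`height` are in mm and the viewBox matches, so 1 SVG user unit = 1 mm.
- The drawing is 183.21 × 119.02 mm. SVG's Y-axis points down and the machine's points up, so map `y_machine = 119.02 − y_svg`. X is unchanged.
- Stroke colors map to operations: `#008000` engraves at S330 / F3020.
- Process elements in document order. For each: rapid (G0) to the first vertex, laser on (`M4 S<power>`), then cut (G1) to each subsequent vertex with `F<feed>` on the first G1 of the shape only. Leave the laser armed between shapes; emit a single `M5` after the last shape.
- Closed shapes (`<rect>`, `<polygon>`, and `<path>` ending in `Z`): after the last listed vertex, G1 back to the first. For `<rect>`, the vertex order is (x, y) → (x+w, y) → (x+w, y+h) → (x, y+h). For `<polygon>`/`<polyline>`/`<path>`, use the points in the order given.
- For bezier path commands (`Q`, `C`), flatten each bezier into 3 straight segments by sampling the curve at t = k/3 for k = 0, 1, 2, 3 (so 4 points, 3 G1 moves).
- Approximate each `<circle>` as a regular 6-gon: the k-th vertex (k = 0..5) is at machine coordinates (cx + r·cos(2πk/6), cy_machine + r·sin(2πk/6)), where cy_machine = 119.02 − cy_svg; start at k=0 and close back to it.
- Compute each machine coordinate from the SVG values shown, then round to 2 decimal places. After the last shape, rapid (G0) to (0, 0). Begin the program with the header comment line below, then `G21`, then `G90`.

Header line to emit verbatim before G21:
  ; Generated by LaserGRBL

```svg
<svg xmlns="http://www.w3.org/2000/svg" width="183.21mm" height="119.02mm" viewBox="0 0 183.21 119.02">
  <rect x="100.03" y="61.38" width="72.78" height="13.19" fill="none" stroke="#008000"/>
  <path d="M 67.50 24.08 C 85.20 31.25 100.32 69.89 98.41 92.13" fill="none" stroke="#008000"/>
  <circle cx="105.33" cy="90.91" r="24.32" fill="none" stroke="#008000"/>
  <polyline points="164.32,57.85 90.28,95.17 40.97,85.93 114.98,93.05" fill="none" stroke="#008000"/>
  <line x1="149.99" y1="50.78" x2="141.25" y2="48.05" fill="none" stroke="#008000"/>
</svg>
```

; Generated by LaserGRBL
G21
G90
G0 X100.03 Y57.64
M4 S330
G1 X172.81 Y57.64 F3020
G1 X172.81 Y44.45
G1 X100.03 Y44.45
G1 X100.03 Y57.64
G0 X67.50 Y94.94
M4 S330
G1 X83.80 Y79.05 F3020
G1 X95.18 Y52.82
G1 X98.41 Y26.89
G0 X129.65 Y28.11
M4 S330
G1 X117.49 Y49.17 F3020
G1 X93.17 Y49.17
G1 X81.01 Y28.11
G1 X93.17 Y7.05
G1 X117.49 Y7.05
G1 X129.65 Y28.11
G0 X164.32 Y61.17
M4 S330
G1 X90.28 Y23.85 F3020
G1 X40.97 Y33.09
G1 X114.98 Y25.97
G0 X149.99 Y68.24
M4 S330
G1 X141.25 Y70.97 F3020
M5
G0 X0.00 Y0.00

Since the viewBox matches the mm dimensions, user units are millimetres directly. The only transform is the Y-flip y_m = 119.02 − y_svg.

Shape 1 is a rectangle drawn with `<rect>`. Its stroke #008000 means engrave at S330, F3020. After flipping Y the toolpath is (100.03,57.64) → (172.81,57.64) → (172.81,44.45) → (100.03,44.45) → (100.03,57.64), returning to the start.

Shape 2 is a cubic bezier drawn with `<path>`. Its stroke #008000 means engrave at S330, F3020. After flipping Y the toolpath is (67.50,94.94) → (83.80,79.05) → (95.18,52.82) → (98.41,26.89).

Shape 3 is a circle drawn with `<circle>`. Its stroke #008000 means engrave at S330, F3020. After flipping Y the toolpath is (129.65,28.11) → (117.49,49.17) → (93.17,49.17) → (81.01,28.11) → (93.17,7.05) → (117.49,7.05) → (129.65,28.11), returning to the start.

Shape 4 is a open polyline drawn with `<polyline>`. Its stroke #008000 means engrave at S330, F3020. After flipping Y the toolpath is (164.32,61.17) → (90.28,23.85) → (40.97,33.09) → (114.98,25.97).

Shape 5 is a line segment drawn with `<line>`. Its stroke #008000 means engrave at S330, F3020. After flipping Y the toolpath is (149.99,68.24) → (141.25,70.97).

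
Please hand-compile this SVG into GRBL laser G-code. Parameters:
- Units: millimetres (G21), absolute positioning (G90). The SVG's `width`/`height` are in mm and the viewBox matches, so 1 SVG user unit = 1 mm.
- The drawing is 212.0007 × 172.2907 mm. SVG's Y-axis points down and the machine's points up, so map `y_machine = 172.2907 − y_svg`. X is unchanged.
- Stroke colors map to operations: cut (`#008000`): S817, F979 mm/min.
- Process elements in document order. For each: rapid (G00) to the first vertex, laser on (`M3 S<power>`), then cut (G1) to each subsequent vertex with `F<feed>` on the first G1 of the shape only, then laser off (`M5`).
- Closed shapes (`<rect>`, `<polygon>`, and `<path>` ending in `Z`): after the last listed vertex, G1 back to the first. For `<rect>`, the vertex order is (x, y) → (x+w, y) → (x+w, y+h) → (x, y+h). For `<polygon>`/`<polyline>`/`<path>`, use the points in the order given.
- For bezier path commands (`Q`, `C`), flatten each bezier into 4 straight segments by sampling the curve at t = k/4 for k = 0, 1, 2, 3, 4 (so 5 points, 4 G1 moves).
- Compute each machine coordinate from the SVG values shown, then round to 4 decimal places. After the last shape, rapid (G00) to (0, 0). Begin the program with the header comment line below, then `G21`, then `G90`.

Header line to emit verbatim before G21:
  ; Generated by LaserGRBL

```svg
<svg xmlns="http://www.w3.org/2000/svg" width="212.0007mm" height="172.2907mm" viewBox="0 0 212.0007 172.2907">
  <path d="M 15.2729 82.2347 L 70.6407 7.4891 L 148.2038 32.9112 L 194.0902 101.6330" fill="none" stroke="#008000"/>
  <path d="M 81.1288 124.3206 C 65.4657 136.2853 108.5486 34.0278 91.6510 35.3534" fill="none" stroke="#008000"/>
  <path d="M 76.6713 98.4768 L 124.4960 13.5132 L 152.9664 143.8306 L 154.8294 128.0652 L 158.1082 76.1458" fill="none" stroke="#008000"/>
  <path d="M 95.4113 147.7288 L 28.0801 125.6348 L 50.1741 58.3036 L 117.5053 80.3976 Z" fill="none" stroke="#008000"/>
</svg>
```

; Generated by LaserGRBL
G21
G90
G00 X15.2729 Y90.0560
M3 S817
G1 X70.6407 Y164.8016 F979
G1 X148.2038 Y139.3795
G1 X194.0902 Y70.6577
M5
G00 X81.1288 Y47.9701
M3 S817
G1 X78.5412 Y57.0100 F979
G1 X86.8528 Y88.4640
G1 X94.9330 Y121.9129
G1 X91.6510 Y136.9373
M5
G00 X76.6713 Y73.8139
M3 S817
G1 X124.4960 Y158.7775 F979
G1 X152.9664 Y28.4601
G1 X154.8294 Y44.2255
G1 X158.1082 Y96.1449
M5
G00 X95.4113 Y24.5619
M3 S817
G1 X28.0801 Y46.6559 F979
G1 X50.1741 Y113.9871
G1 X117.5053 Y91.8931
G1 X95.4113 Y24.5619
M5
G00 X0.0000 Y0.0000

Since the viewBox matches the mm dimensions, user units are millimetres directly. The only transform is the Y-flip y_m = 172.2907 − y_svg.

Shape 1 is a open polyline drawn with `<path>`. Its stroke #008000 means cut at S817, F979. After flipping Y the toolpath is (15.2729,90.0560) → (70.6407,164.8016) → (148.2038,139.3795) → (194.0902,70.6577).

Shape 2 is a cubic bezier drawn with `<path>`. Its stroke #008000 means cut at S817, F979. After flipping Y the toolpath is (81.1288,47.9701) → (78.5412,57.0100) → (86.8528,88.4640) → (94.9330,121.9129) → (91.6510,136.9373).

Shape 3 is a open polyline drawn with `<path>`. Its stroke #008000 means cut at S817, F979. After flipping Y the toolpath is (76.6713,73.8139) → (124.4960,158.7775) → (152.9664,28.4601) → (154.8294,44.2255) → (158.1082,96.1449).

Shape 4 is a regular polygon drawn with `<path>`. Its stroke #008000 means cut at S817, F979. After flipping Y the toolpath is (95.4113,24.5619) → (28.0801,46.6559) → (50.1741,113.9871) → (117.5053,91.8931) → (95.4113,24.5619), returning to the start.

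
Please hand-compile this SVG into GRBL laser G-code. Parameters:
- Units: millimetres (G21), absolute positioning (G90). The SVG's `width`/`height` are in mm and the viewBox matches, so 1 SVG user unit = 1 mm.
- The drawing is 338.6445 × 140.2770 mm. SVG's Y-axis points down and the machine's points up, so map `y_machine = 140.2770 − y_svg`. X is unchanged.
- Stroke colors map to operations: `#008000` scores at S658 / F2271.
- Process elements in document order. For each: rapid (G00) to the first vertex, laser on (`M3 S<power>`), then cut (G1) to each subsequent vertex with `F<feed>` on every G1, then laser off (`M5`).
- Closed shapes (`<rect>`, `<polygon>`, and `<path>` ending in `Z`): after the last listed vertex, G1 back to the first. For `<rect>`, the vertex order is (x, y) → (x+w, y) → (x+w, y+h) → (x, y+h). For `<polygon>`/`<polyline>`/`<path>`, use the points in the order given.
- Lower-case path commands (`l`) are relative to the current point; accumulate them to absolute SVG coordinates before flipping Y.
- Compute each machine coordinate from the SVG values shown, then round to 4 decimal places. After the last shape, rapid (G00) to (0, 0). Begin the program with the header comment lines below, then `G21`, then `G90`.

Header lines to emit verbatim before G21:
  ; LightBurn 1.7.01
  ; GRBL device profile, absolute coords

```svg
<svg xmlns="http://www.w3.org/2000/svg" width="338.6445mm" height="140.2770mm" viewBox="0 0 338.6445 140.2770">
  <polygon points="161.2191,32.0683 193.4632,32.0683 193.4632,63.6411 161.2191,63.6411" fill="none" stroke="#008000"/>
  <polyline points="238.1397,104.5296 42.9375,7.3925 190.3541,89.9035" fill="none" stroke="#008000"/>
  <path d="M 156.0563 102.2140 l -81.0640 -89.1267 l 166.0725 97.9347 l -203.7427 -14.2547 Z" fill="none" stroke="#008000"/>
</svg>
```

; LightBurn 1.7.01
; GRBL device profile, absolute coords
G21
G90
G00 X161.2191 Y108.2087
M3 S658
G1 X193.4632 Y108.2087 F2271
G1 X193.4632 Y76.6359 F2271
G1 X161.2191 Y76.6359 F2271
G1 X161.2191 Y108.2087 F2271
M5
G00 X238.1397 Y35.7474
M3 S658
G1 X42.9375 Y132.8845 F2271
G1 X190.3541 Y50.3735 F2271
M5
G00 X156.0563 Y38.0630
M3 S658
G1 X74.9923 Y127.1897 F2271
G1 X241.0648 Y29.2550 F2271
G1 X37.3221 Y43.5097 F2271
G1 X156.0563 Y38.0630 F2271
M5
G00 X0.0000 Y0.0000

1 u = 1 mm; y_m = 140.2770 − y.

[1] `<polygon>` rectangle, #008000→score S658 F2271: (161.2191,108.2087) → (193.4632,108.2087) → (193.4632,76.6359) → (161.2191,76.6359) → (161.2191,108.2087) (closed)

[2] `<polyline>` open polyline, #008000→score S658 F2271: (238.1397,35.7474) → (42.9375,132.8845) → (190.3541,50.3735)

[3] `<path>` closed polygon, #008000→score S658 F2271: (156.0563,38.0630) → (74.9923,127.1897) → (241.0648,29.2550) → (37.3221,43.5097) → (156.0563,38.0630) (closed)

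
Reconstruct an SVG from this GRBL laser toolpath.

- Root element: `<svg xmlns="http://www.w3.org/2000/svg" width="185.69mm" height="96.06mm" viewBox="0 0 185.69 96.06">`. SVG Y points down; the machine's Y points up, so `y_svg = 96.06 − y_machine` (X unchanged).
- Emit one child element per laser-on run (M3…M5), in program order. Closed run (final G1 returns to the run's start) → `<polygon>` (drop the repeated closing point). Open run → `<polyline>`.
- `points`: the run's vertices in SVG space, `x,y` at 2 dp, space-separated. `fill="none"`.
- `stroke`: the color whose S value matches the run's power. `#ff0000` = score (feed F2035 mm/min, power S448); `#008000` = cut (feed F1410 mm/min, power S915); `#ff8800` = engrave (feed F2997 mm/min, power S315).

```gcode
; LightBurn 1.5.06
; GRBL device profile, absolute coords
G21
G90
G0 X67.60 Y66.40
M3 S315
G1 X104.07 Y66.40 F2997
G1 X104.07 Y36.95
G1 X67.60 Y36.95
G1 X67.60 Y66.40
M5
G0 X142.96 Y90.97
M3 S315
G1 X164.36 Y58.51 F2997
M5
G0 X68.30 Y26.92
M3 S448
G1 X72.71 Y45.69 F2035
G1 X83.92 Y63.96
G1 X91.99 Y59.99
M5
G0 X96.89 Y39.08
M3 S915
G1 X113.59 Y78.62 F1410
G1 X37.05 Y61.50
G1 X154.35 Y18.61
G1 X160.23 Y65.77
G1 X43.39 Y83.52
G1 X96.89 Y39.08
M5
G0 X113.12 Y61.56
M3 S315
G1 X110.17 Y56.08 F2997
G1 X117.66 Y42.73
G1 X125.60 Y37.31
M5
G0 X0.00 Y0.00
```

y_svg = 96.06 − y_m.

[1] S315→`#ff8800` (engrave); closed run; points: 67.60,29.66 104.07,29.66 104.07,59.11 67.60,59.11

[2] S315→`#ff8800` (engrave); open run; points: 142.96,5.09 164.36,37.55

[3] S448→`#ff0000` (score); open run; points: 68.30,69.14 72.71,50.37 83.92,32.10 91.99,36.07

[4] S915→`#008000` (cut); closed run; points: 96.89,56.98 113.59,17.44 37.05,34.56 154.35,77.45 160.23,30.29 43.39,12.54

[5] S315→`#ff8800` (engrave); open run; points: 113.12,34.50 110.17,39.98 117.66,53.33 125.60,58.75

<svg xmlns="http://www.w3.org/2000/svg" width="185.69mm" height="96.06mm" viewBox="0 0 185.69 96.06">
  <polygon points="67.60,29.66 104.07,29.66 104.07,59.11 67.60,59.11" fill="none" stroke="#ff8800"/>
  <polyline points="142.96,5.09 164.36,37.55" fill="none" stroke="#ff8800"/>
  <polyline points="68.30,69.14 72.71,50.37 83.92,32.10 91.99,36.07" fill="none" stroke="#ff0000"/>
  <polygon points="96.89,56.98 113.59,17.44 37.05,34.56 154.35,77.45 160.23,30.29 43.39,12.54" fill="none" stroke="#008000"/>
  <polyline points="113.12,34.50 110.17,39.98 117.66,53.33 125.60,58.75" fill="none" stroke="#ff8800"/>
</svg>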